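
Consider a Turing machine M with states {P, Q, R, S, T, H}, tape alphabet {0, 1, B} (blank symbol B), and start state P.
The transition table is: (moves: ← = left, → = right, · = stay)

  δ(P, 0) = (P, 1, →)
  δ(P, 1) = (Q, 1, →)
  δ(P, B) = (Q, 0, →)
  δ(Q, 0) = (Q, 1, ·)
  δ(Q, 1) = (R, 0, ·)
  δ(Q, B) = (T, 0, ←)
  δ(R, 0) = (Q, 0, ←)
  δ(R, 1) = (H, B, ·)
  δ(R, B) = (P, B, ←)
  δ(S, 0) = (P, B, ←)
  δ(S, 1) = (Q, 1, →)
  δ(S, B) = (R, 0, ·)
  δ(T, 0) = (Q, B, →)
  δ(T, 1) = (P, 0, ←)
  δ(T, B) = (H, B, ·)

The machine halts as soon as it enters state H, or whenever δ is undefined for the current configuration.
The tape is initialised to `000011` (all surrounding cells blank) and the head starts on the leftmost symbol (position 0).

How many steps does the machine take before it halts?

state=P head=0 tape=BB[0]00011   (P,0)→(P,1,→)
state=P head=1 tape=BB1[0]0011   (P,0)→(P,1,→)
state=P head=2 tape=BB11[0]011   (P,0)→(P,1,→)
state=P head=3 tape=BB111[0]11   (P,0)→(P,1,→)
state=P head=4 tape=BB1111[1]1   (P,1)→(Q,1,→)
state=Q head=5 tape=BB11111[1]   (Q,1)→(R,0,·)
state=R head=5 tape=BB11111[0]   (R,0)→(Q,0,←)
state=Q head=4 tape=BB1111[1]0   (Q,1)→(R,0,·)
state=R head=4 tape=BB1111[0]0   (R,0)→(Q,0,←)
state=Q head=3 tape=BB111[1]00   (Q,1)→(R,0,·)
state=R head=3 tape=BB111[0]00   (R,0)→(Q,0,←)
state=Q head=2 tape=BB11[1]000   (Q,1)→(R,0,·)
state=R head=2 tape=BB11[0]000   (R,0)→(Q,0,←)
state=Q head=1 tape=BB1[1]0000   (Q,1)→(R,0,·)
state=R head=1 tape=BB1[0]0000   (R,0)→(Q,0,←)
state=Q head=0 tape=BB[1]00000   (Q,1)→(R,0,·)
state=R head=0 tape=BB[0]00000   (R,0)→(Q,0,←)
state=Q head=-1 tape=B[B]000000   (Q,B)→(T,0,←)
state=T head=-2 tape=[B]0000000   (T,B)→(H,B,·)
state=H head=-2 tape=[B]0000000
M halts after 19 transitions.

19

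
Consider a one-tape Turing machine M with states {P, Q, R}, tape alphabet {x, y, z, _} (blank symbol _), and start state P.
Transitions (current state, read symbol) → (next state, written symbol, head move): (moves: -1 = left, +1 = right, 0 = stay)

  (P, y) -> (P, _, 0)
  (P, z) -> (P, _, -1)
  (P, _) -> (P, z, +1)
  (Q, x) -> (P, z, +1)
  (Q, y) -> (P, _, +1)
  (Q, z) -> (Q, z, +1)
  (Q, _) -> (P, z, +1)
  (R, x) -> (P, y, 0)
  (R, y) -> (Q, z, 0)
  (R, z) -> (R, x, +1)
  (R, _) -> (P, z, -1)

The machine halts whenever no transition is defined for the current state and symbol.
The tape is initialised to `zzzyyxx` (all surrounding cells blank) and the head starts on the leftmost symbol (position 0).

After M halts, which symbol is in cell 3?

P | ___[z]zzyyxx   read z → write _, move -1, go to P
P | __[_]_zzyyxx   read _ → write z, move +1, go to P
P | __z[_]zzyyxx   read _ → write z, move +1, go to P
P | __zz[z]zyyxx   read z → write _, move -1, go to P
P | __z[z]_zyyxx   read z → write _, move -1, go to P
P | __[z]__zyyxx   read z → write _, move -1, go to P
P | _[_]___zyyxx   read _ → write z, move +1, go to P
P | _z[_]__zyyxx   read _ → write z, move +1, go to P
P | _zz[_]_zyyxx   read _ → write z, move +1, go to P
P | _zzz[_]zyyxx   read _ → write z, move +1, go to P
P | _zzzz[z]yyxx   read z → write _, move -1, go to P
P | _zzz[z]_yyxx   read z → write _, move -1, go to P
P | _zz[z]__yyxx   read z → write _, move -1, go to P
P | _z[z]___yyxx   read z → write _, move -1, go to P
P | _[z]____yyxx   read z → write _, move -1, go to P
P | [_]_____yyxx   read _ → write z, move +1, go to P
P | z[_]____yyxx   read _ → write z, move +1, go to P
P | zz[_]___yyxx   read _ → write z, move +1, go to P
P | zzz[_]__yyxx   read _ → write z, move +1, go to P
P | zzzz[_]_yyxx   read _ → write z, move +1, go to P
P | zzzzz[_]yyxx   read _ → write z, move +1, go to P
P | zzzzzz[y]yxx   read y → write _, move 0, go to P
P | zzzzzz[_]yxx   read _ → write z, move +1, go to P
P | zzzzzzz[y]xx   read y → write _, move 0, go to P
P | zzzzzzz[_]xx   read _ → write z, move +1, go to P
P | zzzzzzzz[x]x
Cell 3 holds z when M halts.

z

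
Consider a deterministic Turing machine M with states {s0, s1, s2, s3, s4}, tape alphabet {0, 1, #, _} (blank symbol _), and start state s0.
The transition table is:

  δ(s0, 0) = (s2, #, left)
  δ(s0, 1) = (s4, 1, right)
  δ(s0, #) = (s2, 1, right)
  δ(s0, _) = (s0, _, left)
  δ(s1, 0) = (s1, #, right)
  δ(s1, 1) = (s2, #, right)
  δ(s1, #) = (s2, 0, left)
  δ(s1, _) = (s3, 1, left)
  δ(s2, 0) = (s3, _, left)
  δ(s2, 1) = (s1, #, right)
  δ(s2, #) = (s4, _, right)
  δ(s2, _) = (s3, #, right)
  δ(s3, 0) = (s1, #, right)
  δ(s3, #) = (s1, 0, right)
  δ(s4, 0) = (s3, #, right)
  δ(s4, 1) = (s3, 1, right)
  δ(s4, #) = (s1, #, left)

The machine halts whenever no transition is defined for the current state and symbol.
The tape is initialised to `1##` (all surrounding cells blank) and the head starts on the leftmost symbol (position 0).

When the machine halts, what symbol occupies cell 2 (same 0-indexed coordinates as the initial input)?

_

state=s0 head=0 tape=[1]##_   (s0,1)→(s4,1,right)
state=s4 head=1 tape=1[#]#_   (s4,#)→(s1,#,left)
state=s1 head=0 tape=[1]##_   (s1,1)→(s2,#,right)
state=s2 head=1 tape=#[#]#_   (s2,#)→(s4,_,right)
state=s4 head=2 tape=#_[#]_   (s4,#)→(s1,#,left)
state=s1 head=1 tape=#[_]#_   (s1,_)→(s3,1,left)
state=s3 head=0 tape=[#]1#_   (s3,#)→(s1,0,right)
state=s1 head=1 tape=0[1]#_   (s1,1)→(s2,#,right)
state=s2 head=2 tape=0#[#]_   (s2,#)→(s4,_,right)
state=s4 head=3 tape=0#_[_]
Cell 2 holds _ when M halts.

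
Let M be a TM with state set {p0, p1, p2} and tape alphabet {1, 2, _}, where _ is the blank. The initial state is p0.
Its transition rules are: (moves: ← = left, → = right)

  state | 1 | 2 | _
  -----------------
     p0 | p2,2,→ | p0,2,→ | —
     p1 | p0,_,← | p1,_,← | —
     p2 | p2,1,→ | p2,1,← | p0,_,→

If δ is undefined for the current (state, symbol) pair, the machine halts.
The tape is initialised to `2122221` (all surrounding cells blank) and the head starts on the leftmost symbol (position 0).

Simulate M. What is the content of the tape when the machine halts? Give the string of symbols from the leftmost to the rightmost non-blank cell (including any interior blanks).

2111111

state=p0 head=0 tape=_[2]122221__   (p0,2)→(p0,2,→)
state=p0 head=1 tape=_2[1]22221__   (p0,1)→(p2,2,→)
state=p2 head=2 tape=_22[2]2221__   (p2,2)→(p2,1,←)
state=p2 head=1 tape=_2[2]12221__   (p2,2)→(p2,1,←)
state=p2 head=0 tape=_[2]112221__   (p2,2)→(p2,1,←)
state=p2 head=-1 tape=[_]1112221__   (p2,_)→(p0,_,→)
state=p0 head=0 tape=_[1]112221__   (p0,1)→(p2,2,→)
state=p2 head=1 tape=_2[1]12221__   (p2,1)→(p2,1,→)
state=p2 head=2 tape=_21[1]2221__   (p2,1)→(p2,1,→)
state=p2 head=3 tape=_211[2]221__   (p2,2)→(p2,1,←)
state=p2 head=2 tape=_21[1]1221__   (p2,1)→(p2,1,→)
state=p2 head=3 tape=_211[1]221__   (p2,1)→(p2,1,→)
state=p2 head=4 tape=_2111[2]21__   (p2,2)→(p2,1,←)
state=p2 head=3 tape=_211[1]121__   (p2,1)→(p2,1,→)
state=p2 head=4 tape=_2111[1]21__   (p2,1)→(p2,1,→)
state=p2 head=5 tape=_21111[2]1__   (p2,2)→(p2,1,←)
state=p2 head=4 tape=_2111[1]11__   (p2,1)→(p2,1,→)
state=p2 head=5 tape=_21111[1]1__   (p2,1)→(p2,1,→)
state=p2 head=6 tape=_211111[1]__   (p2,1)→(p2,1,→)
state=p2 head=7 tape=_2111111[_]_   (p2,_)→(p0,_,→)
state=p0 head=8 tape=_2111111_[_]
The non-blank tape span at halt is 2111111.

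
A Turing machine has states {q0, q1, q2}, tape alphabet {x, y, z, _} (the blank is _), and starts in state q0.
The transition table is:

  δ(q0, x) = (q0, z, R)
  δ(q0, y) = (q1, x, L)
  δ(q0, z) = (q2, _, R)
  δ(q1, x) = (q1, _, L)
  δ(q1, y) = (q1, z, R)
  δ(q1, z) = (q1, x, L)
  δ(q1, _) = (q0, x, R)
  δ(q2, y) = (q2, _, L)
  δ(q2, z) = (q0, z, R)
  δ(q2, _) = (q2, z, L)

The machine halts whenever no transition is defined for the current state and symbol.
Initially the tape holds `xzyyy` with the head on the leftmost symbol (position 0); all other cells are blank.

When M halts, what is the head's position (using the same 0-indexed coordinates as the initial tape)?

1

q0 | _[x]zyyy   read x → write z, move R, go to q0
q0 | _z[z]yyy   read z → write _, move R, go to q2
q2 | _z_[y]yy   read y → write _, move L, go to q2
q2 | _z[_]_yy   read _ → write z, move L, go to q2
q2 | _[z]z_yy   read z → write z, move R, go to q0
q0 | _z[z]_yy   read z → write _, move R, go to q2
q2 | _z_[_]yy   read _ → write z, move L, go to q2
q2 | _z[_]zyy   read _ → write z, move L, go to q2
q2 | _[z]zzyy   read z → write z, move R, go to q0
q0 | _z[z]zyy   read z → write _, move R, go to q2
q2 | _z_[z]yy   read z → write z, move R, go to q0
q0 | _z_z[y]y   read y → write x, move L, go to q1
q1 | _z_[z]xy   read z → write x, move L, go to q1
q1 | _z[_]xxy   read _ → write x, move R, go to q0
q0 | _zx[x]xy   read x → write z, move R, go to q0
q0 | _zxz[x]y   read x → write z, move R, go to q0
q0 | _zxzz[y]   read y → write x, move L, go to q1
q1 | _zxz[z]x   read z → write x, move L, go to q1
q1 | _zx[z]xx   read z → write x, move L, go to q1
q1 | _z[x]xxx   read x → write _, move L, go to q1
q1 | _[z]_xxx   read z → write x, move L, go to q1
q1 | [_]x_xxx   read _ → write x, move R, go to q0
q0 | x[x]_xxx   read x → write z, move R, go to q0
q0 | xz[_]xxx
At halt the head is at cell 1.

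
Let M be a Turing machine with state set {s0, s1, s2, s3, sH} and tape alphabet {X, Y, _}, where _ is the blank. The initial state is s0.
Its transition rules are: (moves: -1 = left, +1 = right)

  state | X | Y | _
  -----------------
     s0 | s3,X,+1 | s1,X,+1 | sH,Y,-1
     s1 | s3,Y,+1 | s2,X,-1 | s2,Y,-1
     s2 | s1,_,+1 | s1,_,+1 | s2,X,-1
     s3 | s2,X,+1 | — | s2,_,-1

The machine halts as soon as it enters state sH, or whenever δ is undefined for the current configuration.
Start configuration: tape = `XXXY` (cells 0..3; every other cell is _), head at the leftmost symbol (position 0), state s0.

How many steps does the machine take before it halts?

24

state=s0 head=0 tape=[X]XXY___   (s0,X)→(s3,X,+1)
state=s3 head=1 tape=X[X]XY___   (s3,X)→(s2,X,+1)
state=s2 head=2 tape=XX[X]Y___   (s2,X)→(s1,_,+1)
state=s1 head=3 tape=XX_[Y]___   (s1,Y)→(s2,X,-1)
state=s2 head=2 tape=XX[_]X___   (s2,_)→(s2,X,-1)
state=s2 head=1 tape=X[X]XX___   (s2,X)→(s1,_,+1)
state=s1 head=2 tape=X_[X]X___   (s1,X)→(s3,Y,+1)
state=s3 head=3 tape=X_Y[X]___   (s3,X)→(s2,X,+1)
state=s2 head=4 tape=X_YX[_]__   (s2,_)→(s2,X,-1)
state=s2 head=3 tape=X_Y[X]X__   (s2,X)→(s1,_,+1)
state=s1 head=4 tape=X_Y_[X]__   (s1,X)→(s3,Y,+1)
state=s3 head=5 tape=X_Y_Y[_]_   (s3,_)→(s2,_,-1)
state=s2 head=4 tape=X_Y_[Y]__   (s2,Y)→(s1,_,+1)
state=s1 head=5 tape=X_Y__[_]_   (s1,_)→(s2,Y,-1)
state=s2 head=4 tape=X_Y_[_]Y_   (s2,_)→(s2,X,-1)
state=s2 head=3 tape=X_Y[_]XY_   (s2,_)→(s2,X,-1)
state=s2 head=2 tape=X_[Y]XXY_   (s2,Y)→(s1,_,+1)
state=s1 head=3 tape=X__[X]XY_   (s1,X)→(s3,Y,+1)
state=s3 head=4 tape=X__Y[X]Y_   (s3,X)→(s2,X,+1)
state=s2 head=5 tape=X__YX[Y]_   (s2,Y)→(s1,_,+1)
state=s1 head=6 tape=X__YX_[_]   (s1,_)→(s2,Y,-1)
state=s2 head=5 tape=X__YX[_]Y   (s2,_)→(s2,X,-1)
state=s2 head=4 tape=X__Y[X]XY   (s2,X)→(s1,_,+1)
state=s1 head=5 tape=X__Y_[X]Y   (s1,X)→(s3,Y,+1)
state=s3 head=6 tape=X__Y_Y[Y]
M halts after 24 transitions.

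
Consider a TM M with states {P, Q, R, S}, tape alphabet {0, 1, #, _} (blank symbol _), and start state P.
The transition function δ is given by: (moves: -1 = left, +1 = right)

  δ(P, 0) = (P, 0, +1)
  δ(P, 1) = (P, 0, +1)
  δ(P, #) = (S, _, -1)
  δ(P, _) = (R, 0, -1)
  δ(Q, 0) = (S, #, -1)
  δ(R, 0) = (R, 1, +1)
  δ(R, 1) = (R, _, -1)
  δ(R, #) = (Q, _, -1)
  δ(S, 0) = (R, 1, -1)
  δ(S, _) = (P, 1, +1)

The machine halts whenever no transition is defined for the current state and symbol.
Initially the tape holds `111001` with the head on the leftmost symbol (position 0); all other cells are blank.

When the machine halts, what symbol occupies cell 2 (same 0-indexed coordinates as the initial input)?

P | [1]11001__   read 1 → write 0, move +1, go to P
P | 0[1]1001__   read 1 → write 0, move +1, go to P
P | 00[1]001__   read 1 → write 0, move +1, go to P
P | 000[0]01__   read 0 → write 0, move +1, go to P
P | 0000[0]1__   read 0 → write 0, move +1, go to P
P | 00000[1]__   read 1 → write 0, move +1, go to P
P | 000000[_]_   read _ → write 0, move -1, go to R
R | 00000[0]0_   read 0 → write 1, move +1, go to R
R | 000001[0]_   read 0 → write 1, move +1, go to R
R | 0000011[_]
Cell 2 holds 0 when M halts.

0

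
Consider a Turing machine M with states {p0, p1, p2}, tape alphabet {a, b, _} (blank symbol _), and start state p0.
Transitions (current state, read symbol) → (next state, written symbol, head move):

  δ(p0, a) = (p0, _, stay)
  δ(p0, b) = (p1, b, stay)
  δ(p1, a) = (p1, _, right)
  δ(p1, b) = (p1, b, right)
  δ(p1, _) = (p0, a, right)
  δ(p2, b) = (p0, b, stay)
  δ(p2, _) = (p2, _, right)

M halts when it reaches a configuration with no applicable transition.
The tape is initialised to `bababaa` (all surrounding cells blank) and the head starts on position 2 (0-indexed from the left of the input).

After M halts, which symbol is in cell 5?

_

p0 | ba[b]abaa__   read b → write b, move stay, go to p1
p1 | ba[b]abaa__   read b → write b, move right, go to p1
p1 | bab[a]baa__   read a → write _, move right, go to p1
p1 | bab_[b]aa__   read b → write b, move right, go to p1
p1 | bab_b[a]a__   read a → write _, move right, go to p1
p1 | bab_b_[a]__   read a → write _, move right, go to p1
p1 | bab_b__[_]_   read _ → write a, move right, go to p0
p0 | bab_b__a[_]
Cell 5 holds _ when M halts.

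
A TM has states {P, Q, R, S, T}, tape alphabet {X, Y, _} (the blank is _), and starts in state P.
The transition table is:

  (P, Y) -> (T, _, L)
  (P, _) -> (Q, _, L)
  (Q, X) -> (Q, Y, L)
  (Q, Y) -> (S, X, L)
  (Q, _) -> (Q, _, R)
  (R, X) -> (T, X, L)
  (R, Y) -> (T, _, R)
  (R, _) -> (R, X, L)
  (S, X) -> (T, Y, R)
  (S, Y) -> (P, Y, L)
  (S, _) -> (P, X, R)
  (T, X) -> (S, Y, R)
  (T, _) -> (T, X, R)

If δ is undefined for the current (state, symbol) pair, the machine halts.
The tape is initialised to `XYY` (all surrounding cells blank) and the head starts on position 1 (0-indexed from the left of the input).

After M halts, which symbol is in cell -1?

P | __X[Y]Y_   read Y → write _, move L, go to T
T | __[X]_Y_   read X → write Y, move R, go to S
S | __Y[_]Y_   read _ → write X, move R, go to P
P | __YX[Y]_   read Y → write _, move L, go to T
T | __Y[X]__   read X → write Y, move R, go to S
S | __YY[_]_   read _ → write X, move R, go to P
P | __YYX[_]   read _ → write _, move L, go to Q
Q | __YY[X]_   read X → write Y, move L, go to Q
Q | __Y[Y]Y_   read Y → write X, move L, go to S
S | __[Y]XY_   read Y → write Y, move L, go to P
P | _[_]YXY_   read _ → write _, move L, go to Q
Q | [_]_YXY_   read _ → write _, move R, go to Q
Q | _[_]YXY_   read _ → write _, move R, go to Q
Q | __[Y]XY_   read Y → write X, move L, go to S
S | _[_]XXY_   read _ → write X, move R, go to P
P | _X[X]XY_
Cell -1 holds X when M halts.

X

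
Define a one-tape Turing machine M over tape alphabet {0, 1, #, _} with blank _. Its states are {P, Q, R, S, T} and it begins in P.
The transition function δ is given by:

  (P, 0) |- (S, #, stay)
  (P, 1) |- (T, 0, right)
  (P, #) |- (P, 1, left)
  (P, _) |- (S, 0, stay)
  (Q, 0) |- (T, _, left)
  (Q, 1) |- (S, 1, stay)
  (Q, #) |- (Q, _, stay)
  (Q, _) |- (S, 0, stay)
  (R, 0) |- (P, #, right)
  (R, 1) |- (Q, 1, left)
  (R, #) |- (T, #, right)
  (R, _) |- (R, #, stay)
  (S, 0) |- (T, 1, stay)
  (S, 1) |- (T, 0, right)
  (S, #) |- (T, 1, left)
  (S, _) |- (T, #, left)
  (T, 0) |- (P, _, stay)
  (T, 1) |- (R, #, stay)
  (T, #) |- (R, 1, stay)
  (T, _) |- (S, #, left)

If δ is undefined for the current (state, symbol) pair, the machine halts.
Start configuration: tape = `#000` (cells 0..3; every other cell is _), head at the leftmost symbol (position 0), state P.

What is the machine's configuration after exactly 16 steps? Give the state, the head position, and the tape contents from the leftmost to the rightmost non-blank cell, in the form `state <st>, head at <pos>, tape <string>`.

P | _[#]000   read # → write 1, move left, go to P
P | [_]1000   read _ → write 0, move stay, go to S
S | [0]1000   read 0 → write 1, move stay, go to T
T | [1]1000   read 1 → write #, move stay, go to R
R | [#]1000   read # → write #, move right, go to T
T | #[1]000   read 1 → write #, move stay, go to R
R | #[#]000   read # → write #, move right, go to T
T | ##[0]00   read 0 → write _, move stay, go to P
P | ##[_]00   read _ → write 0, move stay, go to S
S | ##[0]00   read 0 → write 1, move stay, go to T
T | ##[1]00   read 1 → write #, move stay, go to R
R | ##[#]00   read # → write #, move right, go to T
T | ###[0]0   read 0 → write _, move stay, go to P
P | ###[_]0   read _ → write 0, move stay, go to S
S | ###[0]0   read 0 → write 1, move stay, go to T
T | ###[1]0   read 1 → write #, move stay, go to R
R | ###[#]0
After 16 steps: state R, head at 2, tape ####0.

state R, head at 2, tape ####0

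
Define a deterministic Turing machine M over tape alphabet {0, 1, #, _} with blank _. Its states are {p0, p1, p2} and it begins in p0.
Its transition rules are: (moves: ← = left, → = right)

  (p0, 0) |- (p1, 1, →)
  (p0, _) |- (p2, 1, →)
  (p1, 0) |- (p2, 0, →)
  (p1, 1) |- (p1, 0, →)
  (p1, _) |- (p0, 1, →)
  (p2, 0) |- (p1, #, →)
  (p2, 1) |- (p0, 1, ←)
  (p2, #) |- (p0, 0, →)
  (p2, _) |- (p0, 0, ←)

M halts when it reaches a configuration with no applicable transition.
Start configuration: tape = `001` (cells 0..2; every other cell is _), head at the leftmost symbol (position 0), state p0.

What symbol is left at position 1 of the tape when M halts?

state=p0 head=0 tape=[0]01___   (p0,0)→(p1,1,→)
state=p1 head=1 tape=1[0]1___   (p1,0)→(p2,0,→)
state=p2 head=2 tape=10[1]___   (p2,1)→(p0,1,←)
state=p0 head=1 tape=1[0]1___   (p0,0)→(p1,1,→)
state=p1 head=2 tape=11[1]___   (p1,1)→(p1,0,→)
state=p1 head=3 tape=110[_]__   (p1,_)→(p0,1,→)
state=p0 head=4 tape=1101[_]_   (p0,_)→(p2,1,→)
state=p2 head=5 tape=11011[_]   (p2,_)→(p0,0,←)
state=p0 head=4 tape=1101[1]0
Cell 1 holds 1 when M halts.

1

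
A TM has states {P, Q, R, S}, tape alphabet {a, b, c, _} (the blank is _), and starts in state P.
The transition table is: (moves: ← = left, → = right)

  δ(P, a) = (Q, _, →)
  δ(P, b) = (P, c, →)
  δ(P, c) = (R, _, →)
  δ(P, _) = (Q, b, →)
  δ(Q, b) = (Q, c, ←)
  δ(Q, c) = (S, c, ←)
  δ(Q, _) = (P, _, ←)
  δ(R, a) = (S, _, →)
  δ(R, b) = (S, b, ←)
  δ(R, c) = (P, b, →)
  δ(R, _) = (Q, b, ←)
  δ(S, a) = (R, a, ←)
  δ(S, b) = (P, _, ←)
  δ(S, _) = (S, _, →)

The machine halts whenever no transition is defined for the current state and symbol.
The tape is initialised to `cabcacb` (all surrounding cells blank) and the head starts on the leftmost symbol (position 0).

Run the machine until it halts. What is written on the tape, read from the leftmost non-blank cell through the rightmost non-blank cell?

state=P head=0 tape=_[c]abcacb   (P,c)→(R,_,→)
state=R head=1 tape=__[a]bcacb   (R,a)→(S,_,→)
state=S head=2 tape=___[b]cacb   (S,b)→(P,_,←)
state=P head=1 tape=__[_]_cacb   (P,_)→(Q,b,→)
state=Q head=2 tape=__b[_]cacb   (Q,_)→(P,_,←)
state=P head=1 tape=__[b]_cacb   (P,b)→(P,c,→)
state=P head=2 tape=__c[_]cacb   (P,_)→(Q,b,→)
state=Q head=3 tape=__cb[c]acb   (Q,c)→(S,c,←)
state=S head=2 tape=__c[b]cacb   (S,b)→(P,_,←)
state=P head=1 tape=__[c]_cacb   (P,c)→(R,_,→)
state=R head=2 tape=___[_]cacb   (R,_)→(Q,b,←)
state=Q head=1 tape=__[_]bcacb   (Q,_)→(P,_,←)
state=P head=0 tape=_[_]_bcacb   (P,_)→(Q,b,→)
state=Q head=1 tape=_b[_]bcacb   (Q,_)→(P,_,←)
state=P head=0 tape=_[b]_bcacb   (P,b)→(P,c,→)
state=P head=1 tape=_c[_]bcacb   (P,_)→(Q,b,→)
state=Q head=2 tape=_cb[b]cacb   (Q,b)→(Q,c,←)
state=Q head=1 tape=_c[b]ccacb   (Q,b)→(Q,c,←)
state=Q head=0 tape=_[c]cccacb   (Q,c)→(S,c,←)
state=S head=-1 tape=[_]ccccacb   (S,_)→(S,_,→)
state=S head=0 tape=_[c]cccacb
The non-blank tape span at halt is ccccacb.

ccccacb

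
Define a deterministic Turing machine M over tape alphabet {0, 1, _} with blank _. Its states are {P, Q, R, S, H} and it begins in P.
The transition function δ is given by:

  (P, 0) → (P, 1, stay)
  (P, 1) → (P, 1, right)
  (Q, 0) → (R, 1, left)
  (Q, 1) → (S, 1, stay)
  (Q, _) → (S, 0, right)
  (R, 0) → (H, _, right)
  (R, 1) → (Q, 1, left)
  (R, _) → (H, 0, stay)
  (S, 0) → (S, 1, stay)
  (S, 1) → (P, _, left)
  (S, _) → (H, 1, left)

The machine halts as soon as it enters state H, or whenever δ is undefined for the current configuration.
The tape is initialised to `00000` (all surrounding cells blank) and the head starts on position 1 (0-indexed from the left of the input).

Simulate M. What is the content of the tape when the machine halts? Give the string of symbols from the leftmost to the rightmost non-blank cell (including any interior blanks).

P | 0[0]000_   read 0 → write 1, move stay, go to P
P | 0[1]000_   read 1 → write 1, move right, go to P
P | 01[0]00_   read 0 → write 1, move stay, go to P
P | 01[1]00_   read 1 → write 1, move right, go to P
P | 011[0]0_   read 0 → write 1, move stay, go to P
P | 011[1]0_   read 1 → write 1, move right, go to P
P | 0111[0]_   read 0 → write 1, move stay, go to P
P | 0111[1]_   read 1 → write 1, move right, go to P
P | 01111[_]
The non-blank tape span at halt is 01111.

01111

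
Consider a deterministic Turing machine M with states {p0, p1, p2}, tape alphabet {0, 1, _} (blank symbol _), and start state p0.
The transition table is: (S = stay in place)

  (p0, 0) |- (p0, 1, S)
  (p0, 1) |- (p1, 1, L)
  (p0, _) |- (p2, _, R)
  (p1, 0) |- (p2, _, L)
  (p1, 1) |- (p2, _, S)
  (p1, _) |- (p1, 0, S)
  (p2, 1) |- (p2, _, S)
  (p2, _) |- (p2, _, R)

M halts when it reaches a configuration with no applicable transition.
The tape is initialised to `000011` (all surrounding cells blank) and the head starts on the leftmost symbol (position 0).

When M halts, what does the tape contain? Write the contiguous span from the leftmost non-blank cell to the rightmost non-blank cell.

p0 | __[0]00011   read 0 → write 1, move S, go to p0
p0 | __[1]00011   read 1 → write 1, move L, go to p1
p1 | _[_]100011   read _ → write 0, move S, go to p1
p1 | _[0]100011   read 0 → write _, move L, go to p2
p2 | [_]_100011   read _ → write _, move R, go to p2
p2 | _[_]100011   read _ → write _, move R, go to p2
p2 | __[1]00011   read 1 → write _, move S, go to p2
p2 | __[_]00011   read _ → write _, move R, go to p2
p2 | ___[0]0011
The non-blank tape span at halt is 00011.

00011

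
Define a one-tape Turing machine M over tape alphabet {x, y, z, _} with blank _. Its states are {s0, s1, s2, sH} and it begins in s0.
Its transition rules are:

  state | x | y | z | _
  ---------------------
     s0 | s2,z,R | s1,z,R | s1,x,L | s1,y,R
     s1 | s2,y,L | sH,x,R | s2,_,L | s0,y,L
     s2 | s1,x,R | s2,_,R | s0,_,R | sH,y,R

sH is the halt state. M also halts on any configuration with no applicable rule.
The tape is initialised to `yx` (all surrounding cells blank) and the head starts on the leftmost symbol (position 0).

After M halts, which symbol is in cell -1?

y

s0 | _[y]x_   read y → write z, move R, go to s1
s1 | _z[x]_   read x → write y, move L, go to s2
s2 | _[z]y_   read z → write _, move R, go to s0
s0 | __[y]_   read y → write z, move R, go to s1
s1 | __z[_]   read _ → write y, move L, go to s0
s0 | __[z]y   read z → write x, move L, go to s1
s1 | _[_]xy   read _ → write y, move L, go to s0
s0 | [_]yxy   read _ → write y, move R, go to s1
s1 | y[y]xy   read y → write x, move R, go to sH
sH | yx[x]y
Cell -1 holds y when M halts.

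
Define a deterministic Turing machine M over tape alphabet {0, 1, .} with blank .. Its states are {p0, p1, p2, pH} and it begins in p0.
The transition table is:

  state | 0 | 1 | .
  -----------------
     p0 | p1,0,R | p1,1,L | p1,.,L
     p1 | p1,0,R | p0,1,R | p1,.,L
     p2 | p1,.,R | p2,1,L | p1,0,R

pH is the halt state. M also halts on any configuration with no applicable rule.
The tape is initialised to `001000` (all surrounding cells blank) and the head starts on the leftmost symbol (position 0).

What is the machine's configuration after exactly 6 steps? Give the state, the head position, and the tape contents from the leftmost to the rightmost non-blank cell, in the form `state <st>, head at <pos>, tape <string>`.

p0 | [0]01000.   read 0 → write 0, move R, go to p1
p1 | 0[0]1000.   read 0 → write 0, move R, go to p1
p1 | 00[1]000.   read 1 → write 1, move R, go to p0
p0 | 001[0]00.   read 0 → write 0, move R, go to p1
p1 | 0010[0]0.   read 0 → write 0, move R, go to p1
p1 | 00100[0].   read 0 → write 0, move R, go to p1
p1 | 001000[.]
After 6 steps: state p1, head at 6, tape 001000.

state p1, head at 6, tape 001000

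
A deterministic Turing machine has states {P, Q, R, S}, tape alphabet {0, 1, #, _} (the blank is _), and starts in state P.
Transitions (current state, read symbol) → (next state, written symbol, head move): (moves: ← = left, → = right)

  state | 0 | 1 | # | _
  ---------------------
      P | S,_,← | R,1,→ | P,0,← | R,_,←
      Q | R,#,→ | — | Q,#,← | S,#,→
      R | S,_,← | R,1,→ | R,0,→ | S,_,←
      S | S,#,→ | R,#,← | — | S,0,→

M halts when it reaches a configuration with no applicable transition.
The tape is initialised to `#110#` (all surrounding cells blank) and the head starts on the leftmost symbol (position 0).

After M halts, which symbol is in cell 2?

state=P head=0 tape=___[#]110#   (P,#)→(P,0,←)
state=P head=-1 tape=__[_]0110#   (P,_)→(R,_,←)
state=R head=-2 tape=_[_]_0110#   (R,_)→(S,_,←)
state=S head=-3 tape=[_]__0110#   (S,_)→(S,0,→)
state=S head=-2 tape=0[_]_0110#   (S,_)→(S,0,→)
state=S head=-1 tape=00[_]0110#   (S,_)→(S,0,→)
state=S head=0 tape=000[0]110#   (S,0)→(S,#,→)
state=S head=1 tape=000#[1]10#   (S,1)→(R,#,←)
state=R head=0 tape=000[#]#10#   (R,#)→(R,0,→)
state=R head=1 tape=0000[#]10#   (R,#)→(R,0,→)
state=R head=2 tape=00000[1]0#   (R,1)→(R,1,→)
state=R head=3 tape=000001[0]#   (R,0)→(S,_,←)
state=S head=2 tape=00000[1]_#   (S,1)→(R,#,←)
state=R head=1 tape=0000[0]#_#   (R,0)→(S,_,←)
state=S head=0 tape=000[0]_#_#   (S,0)→(S,#,→)
state=S head=1 tape=000#[_]#_#   (S,_)→(S,0,→)
state=S head=2 tape=000#0[#]_#
Cell 2 holds # when M halts.

#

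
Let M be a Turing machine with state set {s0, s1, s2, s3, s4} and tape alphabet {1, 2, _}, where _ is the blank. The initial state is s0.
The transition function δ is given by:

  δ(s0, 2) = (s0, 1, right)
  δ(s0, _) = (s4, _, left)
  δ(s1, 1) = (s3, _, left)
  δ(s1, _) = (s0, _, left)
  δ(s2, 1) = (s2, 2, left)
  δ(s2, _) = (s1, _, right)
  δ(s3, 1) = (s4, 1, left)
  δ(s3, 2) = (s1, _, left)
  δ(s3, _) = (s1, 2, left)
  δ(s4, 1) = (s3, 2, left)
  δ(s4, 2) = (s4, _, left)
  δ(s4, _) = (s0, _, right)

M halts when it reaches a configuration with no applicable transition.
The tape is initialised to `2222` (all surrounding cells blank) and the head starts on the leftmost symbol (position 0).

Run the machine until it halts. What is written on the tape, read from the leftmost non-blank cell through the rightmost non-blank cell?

1212

state=s0 head=0 tape=_[2]222_   (s0,2)→(s0,1,right)
state=s0 head=1 tape=_1[2]22_   (s0,2)→(s0,1,right)
state=s0 head=2 tape=_11[2]2_   (s0,2)→(s0,1,right)
state=s0 head=3 tape=_111[2]_   (s0,2)→(s0,1,right)
state=s0 head=4 tape=_1111[_]   (s0,_)→(s4,_,left)
state=s4 head=3 tape=_111[1]_   (s4,1)→(s3,2,left)
state=s3 head=2 tape=_11[1]2_   (s3,1)→(s4,1,left)
state=s4 head=1 tape=_1[1]12_   (s4,1)→(s3,2,left)
state=s3 head=0 tape=_[1]212_   (s3,1)→(s4,1,left)
state=s4 head=-1 tape=[_]1212_   (s4,_)→(s0,_,right)
state=s0 head=0 tape=_[1]212_
The non-blank tape span at halt is 1212.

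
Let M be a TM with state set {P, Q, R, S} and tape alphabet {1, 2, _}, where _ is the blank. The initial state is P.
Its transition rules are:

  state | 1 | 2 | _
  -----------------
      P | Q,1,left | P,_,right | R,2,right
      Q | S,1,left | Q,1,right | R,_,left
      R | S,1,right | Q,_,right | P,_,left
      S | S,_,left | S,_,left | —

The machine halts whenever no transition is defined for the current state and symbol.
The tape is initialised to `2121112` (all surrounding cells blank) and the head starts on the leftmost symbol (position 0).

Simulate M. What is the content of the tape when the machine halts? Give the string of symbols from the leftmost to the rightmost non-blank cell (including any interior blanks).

state=P head=0 tape=__[2]121112   (P,2)→(P,_,right)
state=P head=1 tape=___[1]21112   (P,1)→(Q,1,left)
state=Q head=0 tape=__[_]121112   (Q,_)→(R,_,left)
state=R head=-1 tape=_[_]_121112   (R,_)→(P,_,left)
state=P head=-2 tape=[_]__121112   (P,_)→(R,2,right)
state=R head=-1 tape=2[_]_121112   (R,_)→(P,_,left)
state=P head=-2 tape=[2]__121112   (P,2)→(P,_,right)
state=P head=-1 tape=_[_]_121112   (P,_)→(R,2,right)
state=R head=0 tape=_2[_]121112   (R,_)→(P,_,left)
state=P head=-1 tape=_[2]_121112   (P,2)→(P,_,right)
state=P head=0 tape=__[_]121112   (P,_)→(R,2,right)
state=R head=1 tape=__2[1]21112   (R,1)→(S,1,right)
state=S head=2 tape=__21[2]1112   (S,2)→(S,_,left)
state=S head=1 tape=__2[1]_1112   (S,1)→(S,_,left)
state=S head=0 tape=__[2]__1112   (S,2)→(S,_,left)
state=S head=-1 tape=_[_]___1112
The non-blank tape span at halt is 1112.

1112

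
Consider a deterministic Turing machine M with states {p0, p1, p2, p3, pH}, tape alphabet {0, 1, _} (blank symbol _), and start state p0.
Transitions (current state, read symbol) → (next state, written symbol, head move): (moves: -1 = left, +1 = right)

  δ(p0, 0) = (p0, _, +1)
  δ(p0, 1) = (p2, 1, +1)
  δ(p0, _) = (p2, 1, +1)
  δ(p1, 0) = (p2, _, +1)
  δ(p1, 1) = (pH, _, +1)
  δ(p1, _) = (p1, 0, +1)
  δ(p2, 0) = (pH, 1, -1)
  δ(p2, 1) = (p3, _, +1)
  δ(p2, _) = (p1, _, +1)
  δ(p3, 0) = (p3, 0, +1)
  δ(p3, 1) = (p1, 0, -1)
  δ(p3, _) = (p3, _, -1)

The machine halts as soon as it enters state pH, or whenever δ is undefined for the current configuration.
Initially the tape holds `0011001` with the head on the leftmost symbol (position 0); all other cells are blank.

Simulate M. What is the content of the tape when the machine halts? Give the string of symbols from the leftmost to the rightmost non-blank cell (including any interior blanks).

p0 | [0]011001   read 0 → write _, move +1, go to p0
p0 | _[0]11001   read 0 → write _, move +1, go to p0
p0 | __[1]1001   read 1 → write 1, move +1, go to p2
p2 | __1[1]001   read 1 → write _, move +1, go to p3
p3 | __1_[0]01   read 0 → write 0, move +1, go to p3
p3 | __1_0[0]1   read 0 → write 0, move +1, go to p3
p3 | __1_00[1]   read 1 → write 0, move -1, go to p1
p1 | __1_0[0]0   read 0 → write _, move +1, go to p2
p2 | __1_0_[0]   read 0 → write 1, move -1, go to pH
pH | __1_0[_]1
The non-blank tape span at halt is 1_0_1.

1_0_1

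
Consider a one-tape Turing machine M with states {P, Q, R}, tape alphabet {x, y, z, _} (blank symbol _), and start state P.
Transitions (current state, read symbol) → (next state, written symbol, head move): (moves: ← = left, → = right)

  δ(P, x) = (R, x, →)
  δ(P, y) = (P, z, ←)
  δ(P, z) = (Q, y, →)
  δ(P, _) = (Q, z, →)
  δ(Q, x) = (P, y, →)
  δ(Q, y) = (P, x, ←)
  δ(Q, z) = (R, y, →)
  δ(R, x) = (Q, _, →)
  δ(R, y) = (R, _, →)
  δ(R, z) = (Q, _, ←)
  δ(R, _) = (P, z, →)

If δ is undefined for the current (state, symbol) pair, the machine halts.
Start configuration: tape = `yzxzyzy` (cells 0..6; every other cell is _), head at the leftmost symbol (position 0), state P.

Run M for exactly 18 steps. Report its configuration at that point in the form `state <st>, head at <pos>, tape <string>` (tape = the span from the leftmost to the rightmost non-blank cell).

state=P head=0 tape=_[y]zxzyzy   (P,y)→(P,z,←)
state=P head=-1 tape=[_]zzxzyzy   (P,_)→(Q,z,→)
state=Q head=0 tape=z[z]zxzyzy   (Q,z)→(R,y,→)
state=R head=1 tape=zy[z]xzyzy   (R,z)→(Q,_,←)
state=Q head=0 tape=z[y]_xzyzy   (Q,y)→(P,x,←)
state=P head=-1 tape=[z]x_xzyzy   (P,z)→(Q,y,→)
state=Q head=0 tape=y[x]_xzyzy   (Q,x)→(P,y,→)
state=P head=1 tape=yy[_]xzyzy   (P,_)→(Q,z,→)
state=Q head=2 tape=yyz[x]zyzy   (Q,x)→(P,y,→)
state=P head=3 tape=yyzy[z]yzy   (P,z)→(Q,y,→)
state=Q head=4 tape=yyzyy[y]zy   (Q,y)→(P,x,←)
state=P head=3 tape=yyzy[y]xzy   (P,y)→(P,z,←)
state=P head=2 tape=yyz[y]zxzy   (P,y)→(P,z,←)
state=P head=1 tape=yy[z]zzxzy   (P,z)→(Q,y,→)
state=Q head=2 tape=yyy[z]zxzy   (Q,z)→(R,y,→)
state=R head=3 tape=yyyy[z]xzy   (R,z)→(Q,_,←)
state=Q head=2 tape=yyy[y]_xzy   (Q,y)→(P,x,←)
state=P head=1 tape=yy[y]x_xzy   (P,y)→(P,z,←)
state=P head=0 tape=y[y]zx_xzy
After 18 steps: state P, head at 0, tape yyzx_xzy.

state P, head at 0, tape yyzx_xzy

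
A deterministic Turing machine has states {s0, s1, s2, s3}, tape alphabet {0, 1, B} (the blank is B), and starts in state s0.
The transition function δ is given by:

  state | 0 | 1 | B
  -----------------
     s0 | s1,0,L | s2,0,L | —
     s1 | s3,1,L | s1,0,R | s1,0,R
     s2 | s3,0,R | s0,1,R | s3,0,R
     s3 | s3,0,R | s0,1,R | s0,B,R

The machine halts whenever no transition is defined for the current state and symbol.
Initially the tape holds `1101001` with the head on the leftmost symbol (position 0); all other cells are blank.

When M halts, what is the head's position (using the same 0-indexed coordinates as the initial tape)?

state=s0 head=0 tape=B[1]101001B   (s0,1)→(s2,0,L)
state=s2 head=-1 tape=[B]0101001B   (s2,B)→(s3,0,R)
state=s3 head=0 tape=0[0]101001B   (s3,0)→(s3,0,R)
state=s3 head=1 tape=00[1]01001B   (s3,1)→(s0,1,R)
state=s0 head=2 tape=001[0]1001B   (s0,0)→(s1,0,L)
state=s1 head=1 tape=00[1]01001B   (s1,1)→(s1,0,R)
state=s1 head=2 tape=000[0]1001B   (s1,0)→(s3,1,L)
state=s3 head=1 tape=00[0]11001B   (s3,0)→(s3,0,R)
state=s3 head=2 tape=000[1]1001B   (s3,1)→(s0,1,R)
state=s0 head=3 tape=0001[1]001B   (s0,1)→(s2,0,L)
state=s2 head=2 tape=000[1]0001B   (s2,1)→(s0,1,R)
state=s0 head=3 tape=0001[0]001B   (s0,0)→(s1,0,L)
state=s1 head=2 tape=000[1]0001B   (s1,1)→(s1,0,R)
state=s1 head=3 tape=0000[0]001B   (s1,0)→(s3,1,L)
state=s3 head=2 tape=000[0]1001B   (s3,0)→(s3,0,R)
state=s3 head=3 tape=0000[1]001B   (s3,1)→(s0,1,R)
state=s0 head=4 tape=00001[0]01B   (s0,0)→(s1,0,L)
state=s1 head=3 tape=0000[1]001B   (s1,1)→(s1,0,R)
state=s1 head=4 tape=00000[0]01B   (s1,0)→(s3,1,L)
state=s3 head=3 tape=0000[0]101B   (s3,0)→(s3,0,R)
state=s3 head=4 tape=00000[1]01B   (s3,1)→(s0,1,R)
state=s0 head=5 tape=000001[0]1B   (s0,0)→(s1,0,L)
state=s1 head=4 tape=00000[1]01B   (s1,1)→(s1,0,R)
state=s1 head=5 tape=000000[0]1B   (s1,0)→(s3,1,L)
state=s3 head=4 tape=00000[0]11B   (s3,0)→(s3,0,R)
state=s3 head=5 tape=000000[1]1B   (s3,1)→(s0,1,R)
state=s0 head=6 tape=0000001[1]B   (s0,1)→(s2,0,L)
state=s2 head=5 tape=000000[1]0B   (s2,1)→(s0,1,R)
state=s0 head=6 tape=0000001[0]B   (s0,0)→(s1,0,L)
state=s1 head=5 tape=000000[1]0B   (s1,1)→(s1,0,R)
state=s1 head=6 tape=0000000[0]B   (s1,0)→(s3,1,L)
state=s3 head=5 tape=000000[0]1B   (s3,0)→(s3,0,R)
state=s3 head=6 tape=0000000[1]B   (s3,1)→(s0,1,R)
state=s0 head=7 tape=00000001[B]
At halt the head is at cell 7.

7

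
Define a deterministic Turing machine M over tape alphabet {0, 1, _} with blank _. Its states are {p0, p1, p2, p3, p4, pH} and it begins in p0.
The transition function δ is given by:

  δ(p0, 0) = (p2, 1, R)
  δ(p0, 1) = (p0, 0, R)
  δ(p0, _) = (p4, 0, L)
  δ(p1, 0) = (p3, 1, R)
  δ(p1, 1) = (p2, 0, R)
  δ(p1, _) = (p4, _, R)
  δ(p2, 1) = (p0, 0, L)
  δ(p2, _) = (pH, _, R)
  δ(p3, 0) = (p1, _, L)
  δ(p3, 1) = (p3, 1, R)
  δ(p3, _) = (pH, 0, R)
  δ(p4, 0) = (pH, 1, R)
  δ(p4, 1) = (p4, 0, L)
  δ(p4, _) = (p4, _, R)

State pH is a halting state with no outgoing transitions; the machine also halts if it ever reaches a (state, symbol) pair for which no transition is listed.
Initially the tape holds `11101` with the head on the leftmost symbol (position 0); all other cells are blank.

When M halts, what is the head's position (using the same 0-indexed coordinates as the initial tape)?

p0 | [1]1101__   read 1 → write 0, move R, go to p0
p0 | 0[1]101__   read 1 → write 0, move R, go to p0
p0 | 00[1]01__   read 1 → write 0, move R, go to p0
p0 | 000[0]1__   read 0 → write 1, move R, go to p2
p2 | 0001[1]__   read 1 → write 0, move L, go to p0
p0 | 000[1]0__   read 1 → write 0, move R, go to p0
p0 | 0000[0]__   read 0 → write 1, move R, go to p2
p2 | 00001[_]_   read _ → write _, move R, go to pH
pH | 00001_[_]
At halt the head is at cell 6.

6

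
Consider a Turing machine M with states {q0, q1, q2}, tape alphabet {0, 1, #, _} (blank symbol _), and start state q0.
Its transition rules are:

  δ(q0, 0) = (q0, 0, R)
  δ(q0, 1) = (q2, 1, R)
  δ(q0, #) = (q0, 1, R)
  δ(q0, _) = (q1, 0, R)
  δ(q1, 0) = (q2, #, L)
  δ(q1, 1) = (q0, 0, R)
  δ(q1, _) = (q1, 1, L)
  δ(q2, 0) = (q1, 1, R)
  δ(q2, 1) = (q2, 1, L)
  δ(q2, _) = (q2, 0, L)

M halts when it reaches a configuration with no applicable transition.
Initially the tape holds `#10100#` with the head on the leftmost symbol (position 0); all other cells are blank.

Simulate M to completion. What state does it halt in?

q0 | [#]10100#_______   read # → write 1, move R, go to q0
q0 | 1[1]0100#_______   read 1 → write 1, move R, go to q2
q2 | 11[0]100#_______   read 0 → write 1, move R, go to q1
q1 | 111[1]00#_______   read 1 → write 0, move R, go to q0
q0 | 1110[0]0#_______   read 0 → write 0, move R, go to q0
q0 | 11100[0]#_______   read 0 → write 0, move R, go to q0
q0 | 111000[#]_______   read # → write 1, move R, go to q0
q0 | 1110001[_]______   read _ → write 0, move R, go to q1
q1 | 11100010[_]_____   read _ → write 1, move L, go to q1
q1 | 1110001[0]1_____   read 0 → write #, move L, go to q2
q2 | 111000[1]#1_____   read 1 → write 1, move L, go to q2
q2 | 11100[0]1#1_____   read 0 → write 1, move R, go to q1
q1 | 111001[1]#1_____   read 1 → write 0, move R, go to q0
q0 | 1110010[#]1_____   read # → write 1, move R, go to q0
q0 | 11100101[1]_____   read 1 → write 1, move R, go to q2
q2 | 111001011[_]____   read _ → write 0, move L, go to q2
q2 | 11100101[1]0____   read 1 → write 1, move L, go to q2
q2 | 1110010[1]10____   read 1 → write 1, move L, go to q2
q2 | 111001[0]110____   read 0 → write 1, move R, go to q1
q1 | 1110011[1]10____   read 1 → write 0, move R, go to q0
q0 | 11100110[1]0____   read 1 → write 1, move R, go to q2
q2 | 111001101[0]____   read 0 → write 1, move R, go to q1
q1 | 1110011011[_]___   read _ → write 1, move L, go to q1
q1 | 111001101[1]1___   read 1 → write 0, move R, go to q0
q0 | 1110011010[1]___   read 1 → write 1, move R, go to q2
q2 | 11100110101[_]__   read _ → write 0, move L, go to q2
q2 | 1110011010[1]0__   read 1 → write 1, move L, go to q2
q2 | 111001101[0]10__   read 0 → write 1, move R, go to q1
q1 | 1110011011[1]0__   read 1 → write 0, move R, go to q0
q0 | 11100110110[0]__   read 0 → write 0, move R, go to q0
q0 | 111001101100[_]_   read _ → write 0, move R, go to q1
q1 | 1110011011000[_]   read _ → write 1, move L, go to q1
q1 | 111001101100[0]1   read 0 → write #, move L, go to q2
q2 | 11100110110[0]#1   read 0 → write 1, move R, go to q1
q1 | 111001101101[#]1
No transition is defined for (q1, #); M halts in state q1.

q1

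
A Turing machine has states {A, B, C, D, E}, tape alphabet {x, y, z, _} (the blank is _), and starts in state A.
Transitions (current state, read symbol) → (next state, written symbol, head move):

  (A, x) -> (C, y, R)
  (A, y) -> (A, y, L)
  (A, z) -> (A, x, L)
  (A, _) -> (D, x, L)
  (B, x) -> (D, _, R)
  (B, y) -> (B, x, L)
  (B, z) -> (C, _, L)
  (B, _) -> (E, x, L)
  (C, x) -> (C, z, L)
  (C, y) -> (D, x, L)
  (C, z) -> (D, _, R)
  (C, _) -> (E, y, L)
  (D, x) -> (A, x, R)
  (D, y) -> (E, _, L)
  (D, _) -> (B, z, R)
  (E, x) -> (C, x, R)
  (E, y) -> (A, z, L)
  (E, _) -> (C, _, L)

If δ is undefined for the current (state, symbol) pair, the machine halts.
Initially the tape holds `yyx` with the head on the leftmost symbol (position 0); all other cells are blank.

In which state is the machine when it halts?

E

A | __[y]yx   read y → write y, move L, go to A
A | _[_]yyx   read _ → write x, move L, go to D
D | [_]xyyx   read _ → write z, move R, go to B
B | z[x]yyx   read x → write _, move R, go to D
D | z_[y]yx   read y → write _, move L, go to E
E | z[_]_yx   read _ → write _, move L, go to C
C | [z]__yx   read z → write _, move R, go to D
D | _[_]_yx   read _ → write z, move R, go to B
B | _z[_]yx   read _ → write x, move L, go to E
E | _[z]xyx
No transition is defined for (E, z); M halts in state E.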